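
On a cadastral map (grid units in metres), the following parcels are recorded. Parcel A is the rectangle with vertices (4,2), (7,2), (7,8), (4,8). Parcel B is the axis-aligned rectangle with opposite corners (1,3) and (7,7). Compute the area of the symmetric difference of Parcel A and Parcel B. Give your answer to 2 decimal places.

18.00

|Parcel A∩Parcel B|: x∈[4,7], y∈[3,7] → 3·4 = 12.
|Parcel A △ Parcel B| = |Parcel A| + |Parcel B| − 2·|Parcel A∩Parcel B| = 18 + 24 − 24 = 18.00.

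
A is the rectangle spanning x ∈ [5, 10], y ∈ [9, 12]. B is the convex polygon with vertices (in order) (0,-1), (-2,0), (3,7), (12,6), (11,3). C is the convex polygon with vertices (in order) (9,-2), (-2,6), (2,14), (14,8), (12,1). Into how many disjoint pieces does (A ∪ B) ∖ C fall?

2

(A ∪ B) ∖ C splits into 2 disjoint pieces (area 4, area 17.1786).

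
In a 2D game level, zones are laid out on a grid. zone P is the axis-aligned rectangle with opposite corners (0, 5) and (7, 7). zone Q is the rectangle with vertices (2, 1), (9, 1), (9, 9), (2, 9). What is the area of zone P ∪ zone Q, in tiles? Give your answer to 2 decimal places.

60.00

By inclusion–exclusion:
Individual areas: |zone P| = 14, |zone Q| = 56.
|zone P∩zone Q|: x∈[2,7], y∈[5,7] → 5·2 = 10.
|zone P ∪ zone Q| = 70 − 10 = 60.00.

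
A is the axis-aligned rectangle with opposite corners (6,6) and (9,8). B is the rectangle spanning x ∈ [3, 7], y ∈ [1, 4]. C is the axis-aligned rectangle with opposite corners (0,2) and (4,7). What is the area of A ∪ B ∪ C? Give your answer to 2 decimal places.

By inclusion–exclusion:
Individual areas: |A| = 6, |B| = 12, |C| = 20.
|A∩B| = 0 (no overlap).
|A∩C| = 0 (no overlap).
|B∩C|: x∈[3,4], y∈[2,4] → 1·2 = 2.
|A∩B∩C| = 0.
|A ∪ B ∪ C| = 38 − 2 + 0 = 36.00.

36.00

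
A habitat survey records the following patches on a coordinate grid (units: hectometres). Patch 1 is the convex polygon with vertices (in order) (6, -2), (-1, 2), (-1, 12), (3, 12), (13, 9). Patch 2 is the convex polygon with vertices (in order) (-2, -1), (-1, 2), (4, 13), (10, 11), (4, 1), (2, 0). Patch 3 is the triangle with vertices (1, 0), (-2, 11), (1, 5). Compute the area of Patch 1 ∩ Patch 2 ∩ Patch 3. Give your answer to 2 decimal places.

The intersection is the polygon with vertices (0.667,5.667), (1,5), (1,0.857), (0.723,1.015), (-0.091,4).
By the shoelace formula its area is 3.14.

3.14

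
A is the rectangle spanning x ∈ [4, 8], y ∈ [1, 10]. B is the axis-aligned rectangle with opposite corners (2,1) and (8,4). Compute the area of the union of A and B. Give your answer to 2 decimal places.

42.00

By inclusion–exclusion:
Individual areas: |A| = 36, |B| = 18.
|A∩B|: x∈[4,8], y∈[1,4] → 4·3 = 12.
|A ∪ B| = 54 − 12 = 42.00.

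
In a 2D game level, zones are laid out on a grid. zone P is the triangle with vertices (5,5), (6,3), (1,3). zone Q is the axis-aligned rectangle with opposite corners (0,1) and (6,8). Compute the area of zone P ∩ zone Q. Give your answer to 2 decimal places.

5.00

The intersection is the polygon with vertices (6,3), (1,3), (5,5).
By the shoelace formula its area is 5.00.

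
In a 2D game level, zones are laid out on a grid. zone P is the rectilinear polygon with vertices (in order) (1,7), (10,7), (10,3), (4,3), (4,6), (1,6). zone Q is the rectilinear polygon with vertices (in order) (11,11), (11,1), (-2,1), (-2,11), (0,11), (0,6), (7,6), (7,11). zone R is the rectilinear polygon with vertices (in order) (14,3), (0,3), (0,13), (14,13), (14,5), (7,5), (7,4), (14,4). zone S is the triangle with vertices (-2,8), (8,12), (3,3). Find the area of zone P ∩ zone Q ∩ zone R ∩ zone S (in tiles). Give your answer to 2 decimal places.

0.40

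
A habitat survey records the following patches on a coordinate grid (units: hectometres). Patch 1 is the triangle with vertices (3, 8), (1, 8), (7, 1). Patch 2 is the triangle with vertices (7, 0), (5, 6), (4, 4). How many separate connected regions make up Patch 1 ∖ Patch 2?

Patch 1 ∖ Patch 2 splits into 2 disjoint pieces (area 5.0105, area 0.1273).

2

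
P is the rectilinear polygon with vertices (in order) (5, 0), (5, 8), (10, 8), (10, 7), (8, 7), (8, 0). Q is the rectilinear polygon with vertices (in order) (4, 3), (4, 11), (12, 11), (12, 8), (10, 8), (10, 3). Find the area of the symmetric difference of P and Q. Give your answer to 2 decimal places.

46.00

|P| = 26, |Q| = 54, |P∩Q| = 17.
|P △ Q| = |P| + |Q| − 2·|P∩Q| = 26 + 54 − 34 = 46.00.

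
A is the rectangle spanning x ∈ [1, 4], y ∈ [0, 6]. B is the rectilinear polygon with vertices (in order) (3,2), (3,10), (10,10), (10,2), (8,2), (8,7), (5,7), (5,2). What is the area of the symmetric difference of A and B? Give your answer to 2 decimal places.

|A| = 18, |B| = 41, |A∩B| = 4.
|A △ B| = |A| + |B| − 2·|A∩B| = 18 + 41 − 8 = 51.00.

51.00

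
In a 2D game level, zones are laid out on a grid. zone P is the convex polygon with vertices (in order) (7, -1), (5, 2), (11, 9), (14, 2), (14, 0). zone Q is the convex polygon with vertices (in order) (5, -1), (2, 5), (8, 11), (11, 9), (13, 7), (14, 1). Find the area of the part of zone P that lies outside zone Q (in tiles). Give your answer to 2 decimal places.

|zone P| = 52, |zone P∩zone Q| = 46.7507.
|zone P ∖ zone Q| = |zone P| − |zone P∩zone Q| = 52 − 46.7507 = 5.25.

5.25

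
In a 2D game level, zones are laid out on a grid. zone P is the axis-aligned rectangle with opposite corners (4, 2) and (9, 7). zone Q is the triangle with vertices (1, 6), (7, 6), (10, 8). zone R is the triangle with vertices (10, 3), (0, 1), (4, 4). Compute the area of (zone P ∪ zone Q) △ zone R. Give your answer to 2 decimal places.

|zone P ∪ zone Q| = 27.5.
|(zone P ∪ zone Q) ∩ zone R| = 6.3167.
|(zone P ∪ zone Q) △ zone R| = 27.5 + 11 − 12.6333 = 25.87.

25.87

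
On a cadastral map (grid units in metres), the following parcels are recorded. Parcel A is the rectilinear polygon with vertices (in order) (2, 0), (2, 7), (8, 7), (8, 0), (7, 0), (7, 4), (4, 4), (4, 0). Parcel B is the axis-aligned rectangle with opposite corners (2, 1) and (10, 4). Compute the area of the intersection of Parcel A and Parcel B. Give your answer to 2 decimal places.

9.00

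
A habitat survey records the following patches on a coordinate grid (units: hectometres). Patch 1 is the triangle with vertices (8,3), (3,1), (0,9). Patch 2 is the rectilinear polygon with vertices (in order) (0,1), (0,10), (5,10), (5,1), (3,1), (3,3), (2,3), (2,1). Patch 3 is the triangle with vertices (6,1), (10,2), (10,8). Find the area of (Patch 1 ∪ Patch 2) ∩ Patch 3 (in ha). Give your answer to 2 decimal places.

0.38

The region (Patch 1 ∪ Patch 2) ∩ Patch 3 is the polygon with vertices (8,3), (6.889,2.556), (7.4,3.45).
By the shoelace formula its area is 0.38.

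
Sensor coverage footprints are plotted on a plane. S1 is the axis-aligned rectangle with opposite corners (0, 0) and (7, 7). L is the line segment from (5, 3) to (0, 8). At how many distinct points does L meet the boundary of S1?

1

The segment meets the boundary at (1,7).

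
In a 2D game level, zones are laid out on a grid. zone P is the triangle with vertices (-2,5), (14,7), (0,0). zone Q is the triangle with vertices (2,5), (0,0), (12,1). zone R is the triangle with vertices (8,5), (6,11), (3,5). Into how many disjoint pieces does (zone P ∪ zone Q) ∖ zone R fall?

(zone P ∪ zone Q) ∖ zone R is a single connected region.

1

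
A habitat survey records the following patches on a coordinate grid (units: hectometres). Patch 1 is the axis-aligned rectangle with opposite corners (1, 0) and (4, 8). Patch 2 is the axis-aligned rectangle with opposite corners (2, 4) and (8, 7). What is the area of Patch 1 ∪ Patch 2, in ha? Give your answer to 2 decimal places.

36.00

By inclusion–exclusion:
Individual areas: |Patch 1| = 24, |Patch 2| = 18.
|Patch 1∩Patch 2|: x∈[2,4], y∈[4,7] → 2·3 = 6.
|Patch 1 ∪ Patch 2| = 42 − 6 = 36.00.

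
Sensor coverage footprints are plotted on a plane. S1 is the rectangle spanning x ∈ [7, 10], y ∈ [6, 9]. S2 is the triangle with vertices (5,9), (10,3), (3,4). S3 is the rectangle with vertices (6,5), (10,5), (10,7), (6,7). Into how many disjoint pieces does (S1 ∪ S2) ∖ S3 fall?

(S1 ∪ S2) ∖ S3 splits into 2 disjoint pieces (area 6, area 15.5).

2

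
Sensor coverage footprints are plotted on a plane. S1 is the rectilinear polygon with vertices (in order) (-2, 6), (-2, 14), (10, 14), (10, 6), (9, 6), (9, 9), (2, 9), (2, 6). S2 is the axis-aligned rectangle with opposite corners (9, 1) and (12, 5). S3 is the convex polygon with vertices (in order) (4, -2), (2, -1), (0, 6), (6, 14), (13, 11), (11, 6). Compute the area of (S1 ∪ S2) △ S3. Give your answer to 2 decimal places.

|S1 ∪ S2| = 87.
|(S1 ∪ S2) ∩ S3| = 32.3363.
|(S1 ∪ S2) △ S3| = 87 + 114.5 − 64.6726 = 136.83.

136.83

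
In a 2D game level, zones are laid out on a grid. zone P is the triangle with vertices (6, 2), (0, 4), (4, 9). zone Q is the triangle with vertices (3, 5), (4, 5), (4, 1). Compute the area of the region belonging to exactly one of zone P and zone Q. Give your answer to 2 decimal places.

17.76

|zone P| = 19, |zone Q| = 2, |zone P∩zone Q| = 1.6212.
|zone P △ zone Q| = |zone P| + |zone Q| − 2·|zone P∩zone Q| = 19 + 2 − 3.2424 = 17.76.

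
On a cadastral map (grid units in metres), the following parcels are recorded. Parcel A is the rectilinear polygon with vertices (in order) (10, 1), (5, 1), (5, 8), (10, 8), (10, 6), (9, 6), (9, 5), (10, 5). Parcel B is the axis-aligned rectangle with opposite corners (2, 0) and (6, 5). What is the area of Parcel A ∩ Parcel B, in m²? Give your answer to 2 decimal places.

4.00

The intersection is the polygon with vertices (5,1), (5,5), (6,5), (6,1).
By the shoelace formula its area is 4.00.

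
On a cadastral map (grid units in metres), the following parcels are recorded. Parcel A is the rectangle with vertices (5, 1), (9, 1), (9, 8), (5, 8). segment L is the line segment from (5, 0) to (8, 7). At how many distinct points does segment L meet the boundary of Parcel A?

1

The segment meets the boundary at (5.429,1).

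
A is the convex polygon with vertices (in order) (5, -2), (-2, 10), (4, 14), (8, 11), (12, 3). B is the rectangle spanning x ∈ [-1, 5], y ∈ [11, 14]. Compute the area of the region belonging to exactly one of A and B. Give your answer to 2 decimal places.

117.75

|A| = 118.5, |B| = 18, |A∩B| = 9.375.
|A △ B| = |A| + |B| − 2·|A∩B| = 118.5 + 18 − 18.75 = 117.75.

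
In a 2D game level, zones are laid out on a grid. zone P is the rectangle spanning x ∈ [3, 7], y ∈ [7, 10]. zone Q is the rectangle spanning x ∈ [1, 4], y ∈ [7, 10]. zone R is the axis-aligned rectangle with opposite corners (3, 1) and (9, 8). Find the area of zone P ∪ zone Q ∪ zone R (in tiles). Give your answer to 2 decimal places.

By inclusion–exclusion:
Individual areas: |zone P| = 12, |zone Q| = 9, |zone R| = 42.
|zone P∩zone Q|: x∈[3,4], y∈[7,10] → 1·3 = 3.
|zone P∩zone R|: x∈[3,7], y∈[7,8] → 4·1 = 4.
|zone Q∩zone R|: x∈[3,4], y∈[7,8] → 1·1 = 1.
|zone P∩zone Q∩zone R| = 1.
|zone P ∪ zone Q ∪ zone R| = 63 − 8 + 1 = 56.00.

56.00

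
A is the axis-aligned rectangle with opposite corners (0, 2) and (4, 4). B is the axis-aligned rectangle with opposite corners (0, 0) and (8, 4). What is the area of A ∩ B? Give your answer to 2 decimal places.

|A∩B|: x∈[0,4], y∈[2,4] → 4·2 = 8.

8.00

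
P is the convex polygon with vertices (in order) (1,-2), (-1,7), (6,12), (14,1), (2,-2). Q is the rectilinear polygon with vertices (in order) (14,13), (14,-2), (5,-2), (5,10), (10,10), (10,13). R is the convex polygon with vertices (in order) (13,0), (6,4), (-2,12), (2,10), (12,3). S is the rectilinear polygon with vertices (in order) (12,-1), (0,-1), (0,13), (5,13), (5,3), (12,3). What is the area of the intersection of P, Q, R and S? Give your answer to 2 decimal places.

5.16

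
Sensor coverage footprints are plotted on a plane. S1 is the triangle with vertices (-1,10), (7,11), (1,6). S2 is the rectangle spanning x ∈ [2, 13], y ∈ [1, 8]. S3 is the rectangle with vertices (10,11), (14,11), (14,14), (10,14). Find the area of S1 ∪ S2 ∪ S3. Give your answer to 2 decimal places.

By inclusion–exclusion:
Individual areas: |S1| = 17, |S2| = 77, |S3| = 12.
|S1∩S2| = 0.8167.
|S1∩S3| = 0.
|S2∩S3| = 0 (no overlap).
|S1∩S2∩S3| = 0.
|S1 ∪ S2 ∪ S3| = 106 − 0.8167 + 0 = 105.18.

105.18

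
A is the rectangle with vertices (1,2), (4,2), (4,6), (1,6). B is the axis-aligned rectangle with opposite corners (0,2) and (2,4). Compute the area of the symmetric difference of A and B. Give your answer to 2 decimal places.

|A∩B|: x∈[1,2], y∈[2,4] → 1·2 = 2.
|A △ B| = |A| + |B| − 2·|A∩B| = 12 + 4 − 4 = 12.00.

12.00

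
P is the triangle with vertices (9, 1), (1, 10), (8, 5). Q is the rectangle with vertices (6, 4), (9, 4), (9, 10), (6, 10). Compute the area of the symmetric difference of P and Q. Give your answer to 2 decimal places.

|P| = 11.5, |Q| = 18, |P∩Q| = 3.4911.
|P △ Q| = |P| + |Q| − 2·|P∩Q| = 11.5 + 18 − 6.9821 = 22.52.

22.52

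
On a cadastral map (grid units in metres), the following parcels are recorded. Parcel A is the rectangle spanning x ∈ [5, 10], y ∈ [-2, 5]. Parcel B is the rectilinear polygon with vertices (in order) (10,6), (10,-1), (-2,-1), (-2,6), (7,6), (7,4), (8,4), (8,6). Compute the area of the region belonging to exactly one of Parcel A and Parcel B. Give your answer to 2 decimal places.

59.00

|Parcel A| = 35, |Parcel B| = 82, |Parcel A∩Parcel B| = 29.
|Parcel A △ Parcel B| = |Parcel A| + |Parcel B| − 2·|Parcel A∩Parcel B| = 35 + 82 − 58 = 59.00.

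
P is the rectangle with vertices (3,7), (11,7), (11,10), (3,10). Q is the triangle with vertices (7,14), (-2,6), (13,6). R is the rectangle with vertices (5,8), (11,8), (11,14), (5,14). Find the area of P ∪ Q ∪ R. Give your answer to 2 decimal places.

72.44

By inclusion–exclusion:
Individual areas: |P| = 24, |Q| = 60, |R| = 36.
|P∩Q| = 23.3333.
|P∩R|: x∈[5,11], y∈[8,10] → 6·2 = 12.
|Q∩R| = 23.5556.
|P∩Q∩R| = 11.3333.
|P ∪ Q ∪ R| = 120 − 58.8889 + 11.3333 = 72.44.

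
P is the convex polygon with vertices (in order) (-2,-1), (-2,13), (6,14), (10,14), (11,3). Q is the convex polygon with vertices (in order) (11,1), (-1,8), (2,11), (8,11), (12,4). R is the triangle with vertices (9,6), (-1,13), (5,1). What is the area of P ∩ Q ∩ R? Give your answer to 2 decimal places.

28.15

The intersection is the polygon with vertices (2.529,5.941), (0.667,9.667), (1.941,10.941), (9,6), (6.909,3.386).
By the shoelace formula its area is 28.15.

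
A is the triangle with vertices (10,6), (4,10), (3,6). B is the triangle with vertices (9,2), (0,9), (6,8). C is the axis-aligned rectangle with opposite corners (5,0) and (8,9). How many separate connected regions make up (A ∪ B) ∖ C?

3

(A ∪ B) ∖ C splits into 3 disjoint pieces (area 9.7114, area 1.3333, area 0.6111).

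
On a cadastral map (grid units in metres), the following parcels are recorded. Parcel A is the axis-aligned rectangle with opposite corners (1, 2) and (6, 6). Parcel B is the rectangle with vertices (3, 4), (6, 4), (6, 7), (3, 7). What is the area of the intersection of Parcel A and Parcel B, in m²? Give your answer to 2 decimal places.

6.00

|Parcel A∩Parcel B|: x∈[3,6], y∈[4,6] → 3·2 = 6.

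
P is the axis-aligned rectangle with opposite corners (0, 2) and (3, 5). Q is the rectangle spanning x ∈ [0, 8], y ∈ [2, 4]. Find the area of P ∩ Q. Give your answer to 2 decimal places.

6.00

|P∩Q|: x∈[0,3], y∈[2,4] → 3·2 = 6.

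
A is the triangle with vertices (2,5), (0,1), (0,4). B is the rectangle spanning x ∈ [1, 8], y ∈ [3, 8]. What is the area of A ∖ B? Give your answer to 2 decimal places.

|A| = 3, |A∩B| = 0.75.
|A ∖ B| = |A| − |A∩B| = 3 − 0.75 = 2.25.

2.25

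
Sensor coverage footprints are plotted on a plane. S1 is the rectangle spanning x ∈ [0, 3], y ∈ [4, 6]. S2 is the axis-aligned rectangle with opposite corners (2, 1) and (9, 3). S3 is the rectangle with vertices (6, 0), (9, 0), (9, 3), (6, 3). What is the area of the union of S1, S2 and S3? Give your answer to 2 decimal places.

By inclusion–exclusion:
Individual areas: |S1| = 6, |S2| = 14, |S3| = 9.
|S1∩S2| = 0 (no overlap).
|S1∩S3| = 0 (no overlap).
|S2∩S3|: x∈[6,9], y∈[1,3] → 3·2 = 6.
|S1∩S2∩S3| = 0.
|S1 ∪ S2 ∪ S3| = 29 − 6 + 0 = 23.00.

23.00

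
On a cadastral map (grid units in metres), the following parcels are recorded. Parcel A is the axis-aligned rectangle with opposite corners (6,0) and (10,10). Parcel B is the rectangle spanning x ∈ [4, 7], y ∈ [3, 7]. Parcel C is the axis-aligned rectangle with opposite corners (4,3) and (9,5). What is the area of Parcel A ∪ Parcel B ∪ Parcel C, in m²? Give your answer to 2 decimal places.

By inclusion–exclusion:
Individual areas: |Parcel A| = 40, |Parcel B| = 12, |Parcel C| = 10.
|Parcel A∩Parcel B|: x∈[6,7], y∈[3,7] → 1·4 = 4.
|Parcel A∩Parcel C|: x∈[6,9], y∈[3,5] → 3·2 = 6.
|Parcel B∩Parcel C|: x∈[4,7], y∈[3,5] → 3·2 = 6.
|Parcel A∩Parcel B∩Parcel C| = 2.
|Parcel A ∪ Parcel B ∪ Parcel C| = 62 − 16 + 2 = 48.00.

48.00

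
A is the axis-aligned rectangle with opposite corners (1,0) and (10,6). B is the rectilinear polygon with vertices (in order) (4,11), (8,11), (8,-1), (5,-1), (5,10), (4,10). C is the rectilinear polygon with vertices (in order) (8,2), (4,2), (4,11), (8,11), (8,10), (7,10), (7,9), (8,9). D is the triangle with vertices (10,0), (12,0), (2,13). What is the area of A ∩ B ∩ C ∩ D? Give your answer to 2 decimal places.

2.08

The intersection is the polygon with vertices (7.385,6), (8,5.2), (8,3.25), (6.308,6).
By the shoelace formula its area is 2.08.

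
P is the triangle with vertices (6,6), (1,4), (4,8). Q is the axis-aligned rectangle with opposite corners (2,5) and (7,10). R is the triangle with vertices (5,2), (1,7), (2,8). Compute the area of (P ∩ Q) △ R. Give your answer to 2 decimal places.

|P ∩ Q| = 6.0833.
|(P ∩ Q) ∩ R| = 0.9919.
|(P ∩ Q) △ R| = 6.0833 + 4.5 − 1.9839 = 8.60.

8.60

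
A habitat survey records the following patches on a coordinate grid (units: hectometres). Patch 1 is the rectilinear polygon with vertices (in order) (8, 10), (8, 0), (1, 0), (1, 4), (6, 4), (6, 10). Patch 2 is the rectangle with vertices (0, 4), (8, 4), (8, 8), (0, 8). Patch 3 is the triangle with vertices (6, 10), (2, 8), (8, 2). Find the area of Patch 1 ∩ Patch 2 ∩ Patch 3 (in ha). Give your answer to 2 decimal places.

The intersection is the polygon with vertices (6,4), (6,8), (6.5,8), (7.5,4).
By the shoelace formula its area is 4.00.

4.00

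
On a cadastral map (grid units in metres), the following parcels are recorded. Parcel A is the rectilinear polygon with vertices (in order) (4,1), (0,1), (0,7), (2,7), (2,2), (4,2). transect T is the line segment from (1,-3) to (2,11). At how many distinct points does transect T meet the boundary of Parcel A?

2

The segment meets the boundary at (1.714,7), (1.286,1).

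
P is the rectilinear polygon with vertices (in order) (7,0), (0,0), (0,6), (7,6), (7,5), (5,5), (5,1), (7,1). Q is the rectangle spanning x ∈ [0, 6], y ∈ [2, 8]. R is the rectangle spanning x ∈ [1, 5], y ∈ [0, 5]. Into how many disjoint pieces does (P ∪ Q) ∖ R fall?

(P ∪ Q) ∖ R splits into 2 disjoint pieces (area 27, area 2).

2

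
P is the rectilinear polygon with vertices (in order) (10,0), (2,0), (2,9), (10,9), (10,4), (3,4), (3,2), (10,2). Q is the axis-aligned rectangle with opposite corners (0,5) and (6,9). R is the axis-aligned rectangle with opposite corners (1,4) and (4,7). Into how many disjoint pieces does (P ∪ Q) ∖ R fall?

2

(P ∪ Q) ∖ R splits into 2 disjoint pieces (area 18, area 40).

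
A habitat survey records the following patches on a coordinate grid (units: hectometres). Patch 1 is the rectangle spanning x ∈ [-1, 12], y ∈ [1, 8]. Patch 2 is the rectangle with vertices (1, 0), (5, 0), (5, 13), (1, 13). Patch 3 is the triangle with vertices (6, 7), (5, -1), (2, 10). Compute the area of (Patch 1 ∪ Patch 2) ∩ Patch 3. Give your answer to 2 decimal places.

The region (Patch 1 ∪ Patch 2) ∩ Patch 3 is the polygon with vertices (5,1), (5,0), (4.727,0), (2,10), (6,7), (5.25,1).
By the shoelace formula its area is 17.11.

17.11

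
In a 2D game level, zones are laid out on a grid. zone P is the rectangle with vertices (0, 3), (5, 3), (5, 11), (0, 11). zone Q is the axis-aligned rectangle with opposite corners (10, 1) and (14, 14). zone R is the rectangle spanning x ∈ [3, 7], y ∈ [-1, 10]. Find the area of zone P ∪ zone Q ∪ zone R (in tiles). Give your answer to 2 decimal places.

By inclusion–exclusion:
Individual areas: |zone P| = 40, |zone Q| = 52, |zone R| = 44.
|zone P∩zone Q| = 0 (no overlap).
|zone P∩zone R|: x∈[3,5], y∈[3,10] → 2·7 = 14.
|zone Q∩zone R| = 0 (no overlap).
|zone P∩zone Q∩zone R| = 0.
|zone P ∪ zone Q ∪ zone R| = 136 − 14 + 0 = 122.00.

122.00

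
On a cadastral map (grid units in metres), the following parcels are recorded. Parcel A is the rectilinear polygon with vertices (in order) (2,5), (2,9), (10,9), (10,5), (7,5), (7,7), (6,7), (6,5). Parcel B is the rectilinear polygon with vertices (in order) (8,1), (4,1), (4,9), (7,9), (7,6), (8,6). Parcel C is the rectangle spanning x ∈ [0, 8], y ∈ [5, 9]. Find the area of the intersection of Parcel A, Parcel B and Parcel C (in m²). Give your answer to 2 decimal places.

11.00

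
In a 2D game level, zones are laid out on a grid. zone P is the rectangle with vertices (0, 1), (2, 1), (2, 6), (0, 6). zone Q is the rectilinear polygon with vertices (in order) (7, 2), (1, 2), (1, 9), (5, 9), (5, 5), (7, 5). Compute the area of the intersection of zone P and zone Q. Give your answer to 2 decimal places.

4.00

The intersection is the polygon with vertices (2,6), (2,2), (1,2), (1,6).
By the shoelace formula its area is 4.00.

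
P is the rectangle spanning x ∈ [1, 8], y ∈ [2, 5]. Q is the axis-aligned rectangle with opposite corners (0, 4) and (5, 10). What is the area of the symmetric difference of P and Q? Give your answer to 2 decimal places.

43.00

|P∩Q|: x∈[1,5], y∈[4,5] → 4·1 = 4.
|P △ Q| = |P| + |Q| − 2·|P∩Q| = 21 + 30 − 8 = 43.00.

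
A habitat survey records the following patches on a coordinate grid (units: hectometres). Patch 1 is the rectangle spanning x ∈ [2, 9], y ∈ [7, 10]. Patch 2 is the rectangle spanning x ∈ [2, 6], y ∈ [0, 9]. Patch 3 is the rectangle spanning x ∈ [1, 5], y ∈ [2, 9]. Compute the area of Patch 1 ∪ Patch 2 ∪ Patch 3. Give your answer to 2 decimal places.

By inclusion–exclusion:
Individual areas: |Patch 1| = 21, |Patch 2| = 36, |Patch 3| = 28.
|Patch 1∩Patch 2|: x∈[2,6], y∈[7,9] → 4·2 = 8.
|Patch 1∩Patch 3|: x∈[2,5], y∈[7,9] → 3·2 = 6.
|Patch 2∩Patch 3|: x∈[2,5], y∈[2,9] → 3·7 = 21.
|Patch 1∩Patch 2∩Patch 3| = 6.
|Patch 1 ∪ Patch 2 ∪ Patch 3| = 85 − 35 + 6 = 56.00.

56.00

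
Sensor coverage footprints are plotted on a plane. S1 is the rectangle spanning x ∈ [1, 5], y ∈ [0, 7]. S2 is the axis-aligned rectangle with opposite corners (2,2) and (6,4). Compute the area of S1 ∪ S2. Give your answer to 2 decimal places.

By inclusion–exclusion:
Individual areas: |S1| = 28, |S2| = 8.
|S1∩S2|: x∈[2,5], y∈[2,4] → 3·2 = 6.
|S1 ∪ S2| = 36 − 6 = 30.00.

30.00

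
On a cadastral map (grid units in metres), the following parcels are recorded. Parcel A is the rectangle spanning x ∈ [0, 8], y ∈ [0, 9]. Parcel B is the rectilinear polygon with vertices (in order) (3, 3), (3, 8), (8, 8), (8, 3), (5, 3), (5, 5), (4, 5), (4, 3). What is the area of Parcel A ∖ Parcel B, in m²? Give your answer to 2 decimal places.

49.00

|Parcel A| = 72, |Parcel A∩Parcel B| = 23.
|Parcel A ∖ Parcel B| = |Parcel A| − |Parcel A∩Parcel B| = 72 − 23 = 49.00.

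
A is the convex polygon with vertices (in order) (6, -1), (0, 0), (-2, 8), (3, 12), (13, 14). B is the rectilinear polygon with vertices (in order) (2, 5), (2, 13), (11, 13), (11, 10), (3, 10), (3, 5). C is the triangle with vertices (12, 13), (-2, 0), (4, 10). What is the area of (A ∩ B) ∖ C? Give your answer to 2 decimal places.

|A ∩ B| = 28.1.
|(A ∩ B) ∩ C| = 9.3771.
|(A ∩ B) ∖ C| = 28.1 − 9.3771 = 18.72.

18.72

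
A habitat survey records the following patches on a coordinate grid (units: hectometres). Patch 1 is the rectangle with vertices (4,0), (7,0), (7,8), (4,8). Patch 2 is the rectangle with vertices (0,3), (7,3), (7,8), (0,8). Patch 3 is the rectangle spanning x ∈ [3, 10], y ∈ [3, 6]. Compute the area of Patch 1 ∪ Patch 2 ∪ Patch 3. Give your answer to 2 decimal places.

53.00

By inclusion–exclusion:
Individual areas: |Patch 1| = 24, |Patch 2| = 35, |Patch 3| = 21.
|Patch 1∩Patch 2|: x∈[4,7], y∈[3,8] → 3·5 = 15.
|Patch 1∩Patch 3|: x∈[4,7], y∈[3,6] → 3·3 = 9.
|Patch 2∩Patch 3|: x∈[3,7], y∈[3,6] → 4·3 = 12.
|Patch 1∩Patch 2∩Patch 3| = 9.
|Patch 1 ∪ Patch 2 ∪ Patch 3| = 80 − 36 + 9 = 53.00.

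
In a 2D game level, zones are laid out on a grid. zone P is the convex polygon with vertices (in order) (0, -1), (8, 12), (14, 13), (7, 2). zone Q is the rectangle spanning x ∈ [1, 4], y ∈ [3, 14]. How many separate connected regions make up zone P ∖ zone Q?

zone P ∖ zone Q is a single connected region.

1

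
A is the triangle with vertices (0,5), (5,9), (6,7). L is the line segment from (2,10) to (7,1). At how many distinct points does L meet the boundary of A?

2

The segment meets the boundary at (4.031,6.344), (3.308,7.646).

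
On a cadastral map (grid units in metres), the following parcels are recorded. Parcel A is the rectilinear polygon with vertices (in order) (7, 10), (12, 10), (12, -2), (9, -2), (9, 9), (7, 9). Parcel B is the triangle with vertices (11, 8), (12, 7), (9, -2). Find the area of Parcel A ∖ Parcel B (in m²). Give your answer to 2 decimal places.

|Parcel A| = 38, |Parcel A∩Parcel B| = 6.
|Parcel A ∖ Parcel B| = |Parcel A| − |Parcel A∩Parcel B| = 38 − 6 = 32.00.

32.00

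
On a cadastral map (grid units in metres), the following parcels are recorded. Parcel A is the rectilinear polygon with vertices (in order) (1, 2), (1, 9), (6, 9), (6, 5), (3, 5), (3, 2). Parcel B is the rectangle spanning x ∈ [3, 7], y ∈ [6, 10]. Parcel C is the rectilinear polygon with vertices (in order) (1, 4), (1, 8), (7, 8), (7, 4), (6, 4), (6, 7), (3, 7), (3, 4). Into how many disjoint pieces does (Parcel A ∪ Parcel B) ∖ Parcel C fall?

3

(Parcel A ∪ Parcel B) ∖ Parcel C splits into 3 disjoint pieces (area 10, area 6, area 4).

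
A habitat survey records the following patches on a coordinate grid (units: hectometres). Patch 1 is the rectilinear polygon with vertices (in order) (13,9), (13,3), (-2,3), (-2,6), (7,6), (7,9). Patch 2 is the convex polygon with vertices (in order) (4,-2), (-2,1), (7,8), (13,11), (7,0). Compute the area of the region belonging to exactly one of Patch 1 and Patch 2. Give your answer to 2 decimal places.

|Patch 1| = 63, |Patch 2| = 70.5, |Patch 1∩Patch 2| = 32.1364.
|Patch 1 △ Patch 2| = |Patch 1| + |Patch 2| − 2·|Patch 1∩Patch 2| = 63 + 70.5 − 64.2727 = 69.23.

69.23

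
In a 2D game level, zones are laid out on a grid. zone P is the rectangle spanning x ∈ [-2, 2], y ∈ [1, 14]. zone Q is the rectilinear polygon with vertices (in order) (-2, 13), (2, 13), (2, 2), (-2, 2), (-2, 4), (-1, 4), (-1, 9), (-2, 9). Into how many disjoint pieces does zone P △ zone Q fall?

3

zone P △ zone Q splits into 3 disjoint pieces (area 4, area 4, area 5).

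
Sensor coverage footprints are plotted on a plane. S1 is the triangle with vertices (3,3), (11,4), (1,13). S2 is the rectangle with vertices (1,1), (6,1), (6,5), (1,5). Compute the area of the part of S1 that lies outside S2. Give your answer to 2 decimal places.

|S1| = 41, |S1∩S2| = 5.8375.
|S1 ∖ S2| = |S1| − |S1∩S2| = 41 − 5.8375 = 35.16.

35.16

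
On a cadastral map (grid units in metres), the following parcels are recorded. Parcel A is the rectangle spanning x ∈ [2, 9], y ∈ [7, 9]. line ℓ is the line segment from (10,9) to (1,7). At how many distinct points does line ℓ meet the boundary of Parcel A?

The segment meets the boundary at (2,7.222), (9,8.778).

2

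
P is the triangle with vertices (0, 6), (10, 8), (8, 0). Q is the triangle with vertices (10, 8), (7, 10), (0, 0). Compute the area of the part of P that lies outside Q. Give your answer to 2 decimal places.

26.00

|P| = 38, |P∩Q| = 11.9982.
|P ∖ Q| = |P| − |P∩Q| = 38 − 11.9982 = 26.00.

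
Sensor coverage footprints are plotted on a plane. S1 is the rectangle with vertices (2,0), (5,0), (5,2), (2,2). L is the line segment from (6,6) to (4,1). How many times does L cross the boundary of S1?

1

The segment meets the boundary at (4.4,2).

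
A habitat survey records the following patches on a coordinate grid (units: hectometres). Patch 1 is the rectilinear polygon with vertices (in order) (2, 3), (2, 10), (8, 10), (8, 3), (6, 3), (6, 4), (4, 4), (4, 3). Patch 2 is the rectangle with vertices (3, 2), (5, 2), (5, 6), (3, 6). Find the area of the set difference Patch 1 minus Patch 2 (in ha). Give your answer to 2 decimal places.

|Patch 1| = 40, |Patch 1∩Patch 2| = 5.
|Patch 1 ∖ Patch 2| = |Patch 1| − |Patch 1∩Patch 2| = 40 − 5 = 35.00.

35.00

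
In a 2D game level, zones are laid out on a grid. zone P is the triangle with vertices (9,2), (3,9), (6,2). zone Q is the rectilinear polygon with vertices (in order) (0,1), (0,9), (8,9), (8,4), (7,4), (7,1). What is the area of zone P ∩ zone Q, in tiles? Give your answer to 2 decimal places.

8.21

The intersection is the polygon with vertices (7.286,4), (7,4), (7,2), (6,2), (3,9).
By the shoelace formula its area is 8.21.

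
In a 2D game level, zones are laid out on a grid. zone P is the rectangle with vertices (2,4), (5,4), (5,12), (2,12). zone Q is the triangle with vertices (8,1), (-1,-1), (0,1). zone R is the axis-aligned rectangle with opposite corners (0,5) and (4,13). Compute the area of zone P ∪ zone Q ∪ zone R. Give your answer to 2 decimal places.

By inclusion–exclusion:
Individual areas: |zone P| = 24, |zone Q| = 8, |zone R| = 32.
|zone P∩zone Q| = 0.
|zone P∩zone R|: x∈[2,4], y∈[5,12] → 2·7 = 14.
|zone Q∩zone R| = 0.
|zone P∩zone Q∩zone R| = 0.
|zone P ∪ zone Q ∪ zone R| = 64 − 14 + 0 = 50.00.

50.00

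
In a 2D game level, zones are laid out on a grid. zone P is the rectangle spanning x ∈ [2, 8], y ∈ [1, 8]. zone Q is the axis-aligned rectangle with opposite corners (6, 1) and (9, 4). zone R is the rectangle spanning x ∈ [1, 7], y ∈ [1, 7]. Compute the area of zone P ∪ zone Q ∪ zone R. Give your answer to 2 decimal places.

By inclusion–exclusion:
Individual areas: |zone P| = 42, |zone Q| = 9, |zone R| = 36.
|zone P∩zone Q|: x∈[6,8], y∈[1,4] → 2·3 = 6.
|zone P∩zone R|: x∈[2,7], y∈[1,7] → 5·6 = 30.
|zone Q∩zone R|: x∈[6,7], y∈[1,4] → 1·3 = 3.
|zone P∩zone Q∩zone R| = 3.
|zone P ∪ zone Q ∪ zone R| = 87 − 39 + 3 = 51.00.

51.00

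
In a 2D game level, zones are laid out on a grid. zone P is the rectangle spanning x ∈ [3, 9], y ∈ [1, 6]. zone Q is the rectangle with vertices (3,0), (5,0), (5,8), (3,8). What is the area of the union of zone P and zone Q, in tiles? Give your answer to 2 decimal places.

36.00

By inclusion–exclusion:
Individual areas: |zone P| = 30, |zone Q| = 16.
|zone P∩zone Q|: x∈[3,5], y∈[1,6] → 2·5 = 10.
|zone P ∪ zone Q| = 46 − 10 = 36.00.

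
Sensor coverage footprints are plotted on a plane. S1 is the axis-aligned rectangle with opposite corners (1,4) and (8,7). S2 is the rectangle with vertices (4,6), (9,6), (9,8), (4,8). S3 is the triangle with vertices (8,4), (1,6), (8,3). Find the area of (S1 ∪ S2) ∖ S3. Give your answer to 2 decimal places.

24.67

|S1 ∪ S2| = 27.
|(S1 ∪ S2) ∩ S3| = 2.3333.
|(S1 ∪ S2) ∖ S3| = 27 − 2.3333 = 24.67.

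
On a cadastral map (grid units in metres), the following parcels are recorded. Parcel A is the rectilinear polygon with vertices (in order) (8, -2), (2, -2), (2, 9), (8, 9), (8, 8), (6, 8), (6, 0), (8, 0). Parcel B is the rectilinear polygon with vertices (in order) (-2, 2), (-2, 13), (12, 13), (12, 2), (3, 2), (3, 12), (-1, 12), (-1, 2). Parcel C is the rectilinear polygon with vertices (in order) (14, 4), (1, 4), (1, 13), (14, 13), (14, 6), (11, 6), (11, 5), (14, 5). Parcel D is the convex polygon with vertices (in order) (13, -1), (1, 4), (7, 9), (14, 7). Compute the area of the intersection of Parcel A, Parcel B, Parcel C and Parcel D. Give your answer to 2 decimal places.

The intersection is the polygon with vertices (6,8), (6,4), (3,4), (3,5.667), (7,9), (8,8.714), (8,8).
By the shoelace formula its area is 10.19.

10.19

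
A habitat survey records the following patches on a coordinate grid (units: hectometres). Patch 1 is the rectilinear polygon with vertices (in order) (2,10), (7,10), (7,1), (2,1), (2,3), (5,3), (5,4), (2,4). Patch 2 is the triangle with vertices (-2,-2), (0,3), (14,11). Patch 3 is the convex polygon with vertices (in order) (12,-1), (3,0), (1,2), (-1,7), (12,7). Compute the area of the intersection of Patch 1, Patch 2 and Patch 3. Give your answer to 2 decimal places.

8.74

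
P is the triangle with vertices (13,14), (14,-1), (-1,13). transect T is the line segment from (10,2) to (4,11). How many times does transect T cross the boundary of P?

1

The segment meets the boundary at (8.706,3.941).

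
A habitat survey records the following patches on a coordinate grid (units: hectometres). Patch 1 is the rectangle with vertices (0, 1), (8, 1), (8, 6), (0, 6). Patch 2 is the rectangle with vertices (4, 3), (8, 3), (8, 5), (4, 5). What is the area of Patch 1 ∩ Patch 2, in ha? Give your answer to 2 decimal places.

8.00

|Patch 1∩Patch 2|: x∈[4,8], y∈[3,5] → 4·2 = 8.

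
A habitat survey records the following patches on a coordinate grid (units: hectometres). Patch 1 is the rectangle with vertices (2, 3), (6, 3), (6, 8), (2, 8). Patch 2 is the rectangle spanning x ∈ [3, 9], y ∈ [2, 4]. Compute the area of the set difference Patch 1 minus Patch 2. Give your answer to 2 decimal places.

17.00

|Patch 1∩Patch 2|: x∈[3,6], y∈[3,4] → 3·1 = 3.
|Patch 1| = 20.
|Patch 1 ∖ Patch 2| = |Patch 1| − |Patch 1∩Patch 2| = 20 − 3 = 17.00.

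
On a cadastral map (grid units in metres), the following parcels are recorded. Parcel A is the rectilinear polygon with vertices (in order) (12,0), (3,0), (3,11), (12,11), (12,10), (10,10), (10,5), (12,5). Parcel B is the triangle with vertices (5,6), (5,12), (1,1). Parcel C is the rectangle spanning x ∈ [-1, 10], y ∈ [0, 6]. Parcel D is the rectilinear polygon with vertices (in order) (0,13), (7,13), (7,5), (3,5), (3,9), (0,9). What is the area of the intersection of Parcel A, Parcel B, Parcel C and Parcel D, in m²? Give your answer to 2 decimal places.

1.60

The intersection is the polygon with vertices (3,6), (5,6), (4.2,5), (3,5).
By the shoelace formula its area is 1.60.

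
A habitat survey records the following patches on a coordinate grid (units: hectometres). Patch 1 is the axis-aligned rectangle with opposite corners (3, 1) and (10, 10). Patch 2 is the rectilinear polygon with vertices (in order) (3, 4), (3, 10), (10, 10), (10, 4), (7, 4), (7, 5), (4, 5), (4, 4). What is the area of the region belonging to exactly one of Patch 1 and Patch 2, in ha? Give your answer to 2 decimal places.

24.00

|Patch 1| = 63, |Patch 2| = 39, |Patch 1∩Patch 2| = 39.
|Patch 1 △ Patch 2| = |Patch 1| + |Patch 2| − 2·|Patch 1∩Patch 2| = 63 + 39 − 78 = 24.00.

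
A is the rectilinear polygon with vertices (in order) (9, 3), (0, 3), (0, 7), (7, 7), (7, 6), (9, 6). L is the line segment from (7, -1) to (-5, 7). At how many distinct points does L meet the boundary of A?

2

The segment meets the boundary at (1,3), (0,3.667).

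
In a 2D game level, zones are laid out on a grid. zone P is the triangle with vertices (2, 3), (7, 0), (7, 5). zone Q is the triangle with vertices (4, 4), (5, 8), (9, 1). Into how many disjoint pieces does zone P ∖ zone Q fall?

2

zone P ∖ zone Q splits into 2 disjoint pieces (area 8.58, area 0.0581).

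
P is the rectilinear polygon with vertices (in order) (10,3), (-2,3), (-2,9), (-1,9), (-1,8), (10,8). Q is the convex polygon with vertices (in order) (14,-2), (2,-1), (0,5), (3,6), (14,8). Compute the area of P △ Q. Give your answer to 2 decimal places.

103.92

|P| = 61, |Q| = 107.5, |P∩Q| = 32.2879.
|P △ Q| = |P| + |Q| − 2·|P∩Q| = 61 + 107.5 − 64.5758 = 103.92.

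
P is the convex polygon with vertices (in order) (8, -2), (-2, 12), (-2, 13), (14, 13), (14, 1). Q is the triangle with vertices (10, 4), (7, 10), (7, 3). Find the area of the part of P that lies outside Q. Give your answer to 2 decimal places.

|P| = 161, |P∩Q| = 10.5.
|P ∖ Q| = |P| − |P∩Q| = 161 − 10.5 = 150.50.

150.50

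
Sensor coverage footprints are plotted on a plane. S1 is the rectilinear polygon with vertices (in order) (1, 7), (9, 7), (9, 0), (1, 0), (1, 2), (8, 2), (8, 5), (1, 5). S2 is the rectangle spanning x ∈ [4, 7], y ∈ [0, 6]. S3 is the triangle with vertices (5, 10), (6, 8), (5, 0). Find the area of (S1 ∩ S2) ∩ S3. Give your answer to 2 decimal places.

0.94

|S1 ∩ S2| = 9.
|(S1 ∩ S2) ∩ S3| = 0.94.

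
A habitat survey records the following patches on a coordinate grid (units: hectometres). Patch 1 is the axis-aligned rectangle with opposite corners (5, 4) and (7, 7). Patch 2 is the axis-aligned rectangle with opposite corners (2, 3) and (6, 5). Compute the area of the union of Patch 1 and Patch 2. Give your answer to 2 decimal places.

13.00

By inclusion–exclusion:
Individual areas: |Patch 1| = 6, |Patch 2| = 8.
|Patch 1∩Patch 2|: x∈[5,6], y∈[4,5] → 1·1 = 1.
|Patch 1 ∪ Patch 2| = 14 − 1 = 13.00.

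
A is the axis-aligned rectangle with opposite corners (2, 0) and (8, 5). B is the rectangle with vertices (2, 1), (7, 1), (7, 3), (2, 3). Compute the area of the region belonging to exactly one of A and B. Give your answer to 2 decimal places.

20.00

|A∩B|: x∈[2,7], y∈[1,3] → 5·2 = 10.
|A △ B| = |A| + |B| − 2·|A∩B| = 30 + 10 − 20 = 20.00.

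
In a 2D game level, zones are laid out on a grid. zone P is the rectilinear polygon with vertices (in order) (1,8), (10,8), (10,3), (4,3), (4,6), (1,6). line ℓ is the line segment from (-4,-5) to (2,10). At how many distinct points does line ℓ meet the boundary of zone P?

2

The segment meets the boundary at (1.2,8), (1,7.5).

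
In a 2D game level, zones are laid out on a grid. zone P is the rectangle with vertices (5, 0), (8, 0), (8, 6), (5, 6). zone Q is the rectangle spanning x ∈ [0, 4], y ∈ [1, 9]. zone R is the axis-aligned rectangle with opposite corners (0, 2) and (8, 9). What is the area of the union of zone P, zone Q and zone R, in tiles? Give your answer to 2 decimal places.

66.00

By inclusion–exclusion:
Individual areas: |zone P| = 18, |zone Q| = 32, |zone R| = 56.
|zone P∩zone Q| = 0 (no overlap).
|zone P∩zone R|: x∈[5,8], y∈[2,6] → 3·4 = 12.
|zone Q∩zone R|: x∈[0,4], y∈[2,9] → 4·7 = 28.
|zone P∩zone Q∩zone R| = 0.
|zone P ∪ zone Q ∪ zone R| = 106 − 40 + 0 = 66.00.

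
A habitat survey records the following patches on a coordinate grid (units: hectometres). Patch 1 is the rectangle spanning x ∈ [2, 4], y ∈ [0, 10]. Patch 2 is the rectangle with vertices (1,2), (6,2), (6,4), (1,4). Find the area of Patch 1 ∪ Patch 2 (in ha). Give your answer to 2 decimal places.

By inclusion–exclusion:
Individual areas: |Patch 1| = 20, |Patch 2| = 10.
|Patch 1∩Patch 2|: x∈[2,4], y∈[2,4] → 2·2 = 4.
|Patch 1 ∪ Patch 2| = 30 − 4 = 26.00.

26.00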